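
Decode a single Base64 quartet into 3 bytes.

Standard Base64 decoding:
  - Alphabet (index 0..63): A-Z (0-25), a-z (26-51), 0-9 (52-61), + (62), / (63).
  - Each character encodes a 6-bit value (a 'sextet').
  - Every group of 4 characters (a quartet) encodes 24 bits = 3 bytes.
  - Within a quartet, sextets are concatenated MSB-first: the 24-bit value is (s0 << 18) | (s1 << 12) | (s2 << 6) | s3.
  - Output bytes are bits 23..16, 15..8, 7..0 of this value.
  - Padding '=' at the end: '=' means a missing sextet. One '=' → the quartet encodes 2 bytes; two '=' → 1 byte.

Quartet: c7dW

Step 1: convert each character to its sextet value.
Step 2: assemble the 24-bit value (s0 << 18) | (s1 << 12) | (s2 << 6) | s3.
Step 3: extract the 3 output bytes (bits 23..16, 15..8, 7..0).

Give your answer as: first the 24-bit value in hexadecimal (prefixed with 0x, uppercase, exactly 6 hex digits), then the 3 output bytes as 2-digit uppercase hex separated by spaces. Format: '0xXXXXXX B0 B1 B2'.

Answer: 0x73B756 73 B7 56

Derivation:
Sextets: c=28, 7=59, d=29, W=22
24-bit: (28<<18) | (59<<12) | (29<<6) | 22
      = 0x700000 | 0x03B000 | 0x000740 | 0x000016
      = 0x73B756
Bytes: (v>>16)&0xFF=73, (v>>8)&0xFF=B7, v&0xFF=56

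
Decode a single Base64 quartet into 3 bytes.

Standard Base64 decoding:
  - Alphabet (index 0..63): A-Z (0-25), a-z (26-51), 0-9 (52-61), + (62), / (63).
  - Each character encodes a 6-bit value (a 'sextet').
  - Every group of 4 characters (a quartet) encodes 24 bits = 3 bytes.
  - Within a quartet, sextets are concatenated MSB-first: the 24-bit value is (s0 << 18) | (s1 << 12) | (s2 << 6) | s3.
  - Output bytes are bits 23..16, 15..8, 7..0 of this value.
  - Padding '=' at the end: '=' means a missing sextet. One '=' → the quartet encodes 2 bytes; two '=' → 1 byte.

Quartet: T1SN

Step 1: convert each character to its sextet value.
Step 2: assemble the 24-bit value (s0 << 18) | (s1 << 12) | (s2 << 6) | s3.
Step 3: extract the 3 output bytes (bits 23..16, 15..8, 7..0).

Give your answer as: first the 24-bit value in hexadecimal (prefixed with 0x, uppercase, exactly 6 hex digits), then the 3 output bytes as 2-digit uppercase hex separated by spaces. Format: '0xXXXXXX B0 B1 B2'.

Answer: 0x4F548D 4F 54 8D

Derivation:
Sextets: T=19, 1=53, S=18, N=13
24-bit: (19<<18) | (53<<12) | (18<<6) | 13
      = 0x4C0000 | 0x035000 | 0x000480 | 0x00000D
      = 0x4F548D
Bytes: (v>>16)&0xFF=4F, (v>>8)&0xFF=54, v&0xFF=8D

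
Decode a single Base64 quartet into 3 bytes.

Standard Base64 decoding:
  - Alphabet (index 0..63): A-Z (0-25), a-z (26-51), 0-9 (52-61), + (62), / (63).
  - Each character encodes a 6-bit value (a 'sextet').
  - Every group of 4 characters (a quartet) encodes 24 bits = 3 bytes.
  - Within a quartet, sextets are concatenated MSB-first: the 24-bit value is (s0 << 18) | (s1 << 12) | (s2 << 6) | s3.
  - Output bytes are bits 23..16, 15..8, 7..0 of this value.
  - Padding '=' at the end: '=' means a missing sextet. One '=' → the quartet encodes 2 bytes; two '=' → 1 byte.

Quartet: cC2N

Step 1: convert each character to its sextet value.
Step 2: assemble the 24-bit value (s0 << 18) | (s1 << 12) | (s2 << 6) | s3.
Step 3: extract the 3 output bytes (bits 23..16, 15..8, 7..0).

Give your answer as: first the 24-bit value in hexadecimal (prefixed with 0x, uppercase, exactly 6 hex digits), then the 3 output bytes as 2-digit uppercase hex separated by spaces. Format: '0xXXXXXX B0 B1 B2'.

Sextets: c=28, C=2, 2=54, N=13
24-bit: (28<<18) | (2<<12) | (54<<6) | 13
      = 0x700000 | 0x002000 | 0x000D80 | 0x00000D
      = 0x702D8D
Bytes: (v>>16)&0xFF=70, (v>>8)&0xFF=2D, v&0xFF=8D

Answer: 0x702D8D 70 2D 8D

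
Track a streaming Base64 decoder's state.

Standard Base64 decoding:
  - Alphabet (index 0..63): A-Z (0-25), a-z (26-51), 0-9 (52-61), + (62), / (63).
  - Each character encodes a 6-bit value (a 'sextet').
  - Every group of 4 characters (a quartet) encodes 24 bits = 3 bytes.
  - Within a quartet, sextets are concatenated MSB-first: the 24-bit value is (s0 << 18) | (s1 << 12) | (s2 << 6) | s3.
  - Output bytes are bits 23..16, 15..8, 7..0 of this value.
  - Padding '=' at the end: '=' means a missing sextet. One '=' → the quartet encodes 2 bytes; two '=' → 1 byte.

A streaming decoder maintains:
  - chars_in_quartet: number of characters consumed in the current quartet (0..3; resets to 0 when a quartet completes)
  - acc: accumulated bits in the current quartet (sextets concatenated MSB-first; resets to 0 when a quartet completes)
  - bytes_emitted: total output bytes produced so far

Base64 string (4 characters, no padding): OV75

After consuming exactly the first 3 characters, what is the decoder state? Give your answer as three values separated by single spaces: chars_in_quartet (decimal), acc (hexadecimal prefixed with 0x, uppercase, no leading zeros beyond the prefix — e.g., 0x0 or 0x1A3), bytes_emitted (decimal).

Answer: 3 0xE57B 0

Derivation:
After char 0 ('O'=14): chars_in_quartet=1 acc=0xE bytes_emitted=0
After char 1 ('V'=21): chars_in_quartet=2 acc=0x395 bytes_emitted=0
After char 2 ('7'=59): chars_in_quartet=3 acc=0xE57B bytes_emitted=0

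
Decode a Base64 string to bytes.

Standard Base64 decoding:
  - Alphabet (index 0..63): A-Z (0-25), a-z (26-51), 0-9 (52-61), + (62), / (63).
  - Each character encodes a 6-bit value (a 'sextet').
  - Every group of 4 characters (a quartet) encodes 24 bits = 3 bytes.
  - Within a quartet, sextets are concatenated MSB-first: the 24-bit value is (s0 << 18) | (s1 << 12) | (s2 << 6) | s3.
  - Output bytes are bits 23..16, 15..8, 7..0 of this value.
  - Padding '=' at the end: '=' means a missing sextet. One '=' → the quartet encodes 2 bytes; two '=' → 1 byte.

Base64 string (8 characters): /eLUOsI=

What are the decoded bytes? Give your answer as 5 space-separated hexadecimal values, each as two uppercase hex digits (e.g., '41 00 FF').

Answer: FD E2 D4 3A C2

Derivation:
After char 0 ('/'=63): chars_in_quartet=1 acc=0x3F bytes_emitted=0
After char 1 ('e'=30): chars_in_quartet=2 acc=0xFDE bytes_emitted=0
After char 2 ('L'=11): chars_in_quartet=3 acc=0x3F78B bytes_emitted=0
After char 3 ('U'=20): chars_in_quartet=4 acc=0xFDE2D4 -> emit FD E2 D4, reset; bytes_emitted=3
After char 4 ('O'=14): chars_in_quartet=1 acc=0xE bytes_emitted=3
After char 5 ('s'=44): chars_in_quartet=2 acc=0x3AC bytes_emitted=3
After char 6 ('I'=8): chars_in_quartet=3 acc=0xEB08 bytes_emitted=3
Padding '=': partial quartet acc=0xEB08 -> emit 3A C2; bytes_emitted=5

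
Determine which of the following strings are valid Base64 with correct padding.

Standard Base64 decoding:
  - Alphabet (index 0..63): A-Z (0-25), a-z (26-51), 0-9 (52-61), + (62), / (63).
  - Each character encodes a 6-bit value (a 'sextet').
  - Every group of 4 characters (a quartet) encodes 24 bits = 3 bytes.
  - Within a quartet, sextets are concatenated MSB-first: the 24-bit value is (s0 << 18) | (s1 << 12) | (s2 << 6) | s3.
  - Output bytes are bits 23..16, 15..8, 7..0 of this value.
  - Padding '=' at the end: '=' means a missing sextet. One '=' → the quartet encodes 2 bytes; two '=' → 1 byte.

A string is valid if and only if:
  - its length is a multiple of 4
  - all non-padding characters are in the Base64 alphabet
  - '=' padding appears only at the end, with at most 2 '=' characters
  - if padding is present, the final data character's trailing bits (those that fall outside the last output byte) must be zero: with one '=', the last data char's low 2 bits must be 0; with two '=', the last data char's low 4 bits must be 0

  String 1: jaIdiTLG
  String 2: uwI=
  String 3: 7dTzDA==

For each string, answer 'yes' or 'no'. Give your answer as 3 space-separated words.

String 1: 'jaIdiTLG' → valid
String 2: 'uwI=' → valid
String 3: '7dTzDA==' → valid

Answer: yes yes yes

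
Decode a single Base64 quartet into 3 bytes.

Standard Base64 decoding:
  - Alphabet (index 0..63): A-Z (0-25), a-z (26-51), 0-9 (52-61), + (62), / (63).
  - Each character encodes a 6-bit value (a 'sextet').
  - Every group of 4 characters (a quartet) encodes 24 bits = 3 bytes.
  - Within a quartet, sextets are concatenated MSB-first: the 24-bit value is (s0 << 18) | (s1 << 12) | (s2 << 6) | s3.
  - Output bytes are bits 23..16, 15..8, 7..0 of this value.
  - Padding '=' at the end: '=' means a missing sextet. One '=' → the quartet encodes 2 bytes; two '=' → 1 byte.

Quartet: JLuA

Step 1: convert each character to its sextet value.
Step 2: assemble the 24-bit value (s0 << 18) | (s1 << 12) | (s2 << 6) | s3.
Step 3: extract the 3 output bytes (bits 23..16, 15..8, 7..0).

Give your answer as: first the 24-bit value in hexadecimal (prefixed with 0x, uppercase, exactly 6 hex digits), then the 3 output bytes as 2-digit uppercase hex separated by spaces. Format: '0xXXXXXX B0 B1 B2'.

Answer: 0x24BB80 24 BB 80

Derivation:
Sextets: J=9, L=11, u=46, A=0
24-bit: (9<<18) | (11<<12) | (46<<6) | 0
      = 0x240000 | 0x00B000 | 0x000B80 | 0x000000
      = 0x24BB80
Bytes: (v>>16)&0xFF=24, (v>>8)&0xFF=BB, v&0xFF=80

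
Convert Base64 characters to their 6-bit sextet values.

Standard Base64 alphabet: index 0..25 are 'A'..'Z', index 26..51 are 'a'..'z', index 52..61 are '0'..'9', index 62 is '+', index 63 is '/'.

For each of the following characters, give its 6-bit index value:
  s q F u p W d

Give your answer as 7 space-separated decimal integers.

's': a..z range, 26 + ord('s') − ord('a') = 44
'q': a..z range, 26 + ord('q') − ord('a') = 42
'F': A..Z range, ord('F') − ord('A') = 5
'u': a..z range, 26 + ord('u') − ord('a') = 46
'p': a..z range, 26 + ord('p') − ord('a') = 41
'W': A..Z range, ord('W') − ord('A') = 22
'd': a..z range, 26 + ord('d') − ord('a') = 29

Answer: 44 42 5 46 41 22 29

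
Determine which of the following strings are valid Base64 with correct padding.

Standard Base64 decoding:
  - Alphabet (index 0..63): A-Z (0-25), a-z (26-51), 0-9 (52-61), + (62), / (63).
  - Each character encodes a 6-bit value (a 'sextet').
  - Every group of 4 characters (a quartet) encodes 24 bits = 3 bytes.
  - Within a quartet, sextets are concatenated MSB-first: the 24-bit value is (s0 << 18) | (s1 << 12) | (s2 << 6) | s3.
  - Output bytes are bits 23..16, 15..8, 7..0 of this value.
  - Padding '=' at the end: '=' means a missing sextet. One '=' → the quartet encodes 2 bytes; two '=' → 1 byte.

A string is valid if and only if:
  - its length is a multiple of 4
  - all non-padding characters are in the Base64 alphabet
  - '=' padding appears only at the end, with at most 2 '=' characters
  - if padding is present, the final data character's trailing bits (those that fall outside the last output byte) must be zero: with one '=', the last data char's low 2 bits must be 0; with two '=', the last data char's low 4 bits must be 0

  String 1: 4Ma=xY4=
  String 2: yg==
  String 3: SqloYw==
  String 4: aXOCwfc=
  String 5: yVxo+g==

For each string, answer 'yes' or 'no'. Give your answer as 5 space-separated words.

String 1: '4Ma=xY4=' → invalid (bad char(s): ['=']; '=' in middle)
String 2: 'yg==' → valid
String 3: 'SqloYw==' → valid
String 4: 'aXOCwfc=' → valid
String 5: 'yVxo+g==' → valid

Answer: no yes yes yes yes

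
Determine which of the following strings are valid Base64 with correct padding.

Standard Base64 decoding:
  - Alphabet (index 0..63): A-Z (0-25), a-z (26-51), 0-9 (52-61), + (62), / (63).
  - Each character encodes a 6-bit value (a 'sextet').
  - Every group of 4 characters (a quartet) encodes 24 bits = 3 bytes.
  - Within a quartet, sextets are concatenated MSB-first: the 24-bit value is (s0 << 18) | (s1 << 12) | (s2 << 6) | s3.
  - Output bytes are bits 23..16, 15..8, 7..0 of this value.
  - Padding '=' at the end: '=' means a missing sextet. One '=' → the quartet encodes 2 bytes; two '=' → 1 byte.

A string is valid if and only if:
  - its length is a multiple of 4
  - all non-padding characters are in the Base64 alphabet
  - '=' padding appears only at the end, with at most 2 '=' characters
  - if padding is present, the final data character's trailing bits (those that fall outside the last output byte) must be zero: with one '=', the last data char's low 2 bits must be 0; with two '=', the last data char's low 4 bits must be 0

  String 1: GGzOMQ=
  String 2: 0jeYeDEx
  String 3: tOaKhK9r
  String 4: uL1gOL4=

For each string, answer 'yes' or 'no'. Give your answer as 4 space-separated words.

String 1: 'GGzOMQ=' → invalid (len=7 not mult of 4)
String 2: '0jeYeDEx' → valid
String 3: 'tOaKhK9r' → valid
String 4: 'uL1gOL4=' → valid

Answer: no yes yes yes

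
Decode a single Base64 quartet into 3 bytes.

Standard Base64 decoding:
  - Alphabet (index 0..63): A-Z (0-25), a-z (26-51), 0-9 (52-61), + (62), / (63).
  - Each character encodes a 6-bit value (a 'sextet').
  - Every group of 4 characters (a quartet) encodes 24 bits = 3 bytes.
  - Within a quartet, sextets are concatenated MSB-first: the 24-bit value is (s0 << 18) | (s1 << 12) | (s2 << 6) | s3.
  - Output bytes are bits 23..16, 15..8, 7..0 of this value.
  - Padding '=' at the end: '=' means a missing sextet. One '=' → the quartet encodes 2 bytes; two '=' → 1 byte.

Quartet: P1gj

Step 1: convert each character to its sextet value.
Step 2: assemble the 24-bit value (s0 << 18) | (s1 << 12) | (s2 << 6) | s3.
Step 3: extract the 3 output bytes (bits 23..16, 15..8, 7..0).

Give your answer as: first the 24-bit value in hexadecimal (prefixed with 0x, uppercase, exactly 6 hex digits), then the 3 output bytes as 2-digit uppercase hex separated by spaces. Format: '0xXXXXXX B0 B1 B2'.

Sextets: P=15, 1=53, g=32, j=35
24-bit: (15<<18) | (53<<12) | (32<<6) | 35
      = 0x3C0000 | 0x035000 | 0x000800 | 0x000023
      = 0x3F5823
Bytes: (v>>16)&0xFF=3F, (v>>8)&0xFF=58, v&0xFF=23

Answer: 0x3F5823 3F 58 23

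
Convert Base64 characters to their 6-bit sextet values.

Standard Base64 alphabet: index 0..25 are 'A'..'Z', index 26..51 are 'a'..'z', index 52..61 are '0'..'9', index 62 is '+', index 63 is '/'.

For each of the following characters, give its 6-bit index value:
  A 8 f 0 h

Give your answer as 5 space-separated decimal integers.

Answer: 0 60 31 52 33

Derivation:
'A': A..Z range, ord('A') − ord('A') = 0
'8': 0..9 range, 52 + ord('8') − ord('0') = 60
'f': a..z range, 26 + ord('f') − ord('a') = 31
'0': 0..9 range, 52 + ord('0') − ord('0') = 52
'h': a..z range, 26 + ord('h') − ord('a') = 33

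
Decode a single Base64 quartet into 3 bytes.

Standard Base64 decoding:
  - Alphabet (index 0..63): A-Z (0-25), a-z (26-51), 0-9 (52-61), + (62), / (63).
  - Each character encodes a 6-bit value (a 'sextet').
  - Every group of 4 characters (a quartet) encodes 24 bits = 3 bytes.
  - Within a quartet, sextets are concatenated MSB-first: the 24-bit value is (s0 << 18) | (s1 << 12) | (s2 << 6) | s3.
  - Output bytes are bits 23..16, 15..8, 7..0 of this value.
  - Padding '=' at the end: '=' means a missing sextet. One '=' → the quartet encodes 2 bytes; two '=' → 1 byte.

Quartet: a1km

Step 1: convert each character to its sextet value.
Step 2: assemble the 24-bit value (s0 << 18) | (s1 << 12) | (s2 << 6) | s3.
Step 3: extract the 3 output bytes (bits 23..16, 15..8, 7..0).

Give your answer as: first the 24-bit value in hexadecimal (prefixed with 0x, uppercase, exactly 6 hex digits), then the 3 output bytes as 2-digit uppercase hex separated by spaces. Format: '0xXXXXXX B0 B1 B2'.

Sextets: a=26, 1=53, k=36, m=38
24-bit: (26<<18) | (53<<12) | (36<<6) | 38
      = 0x680000 | 0x035000 | 0x000900 | 0x000026
      = 0x6B5926
Bytes: (v>>16)&0xFF=6B, (v>>8)&0xFF=59, v&0xFF=26

Answer: 0x6B5926 6B 59 26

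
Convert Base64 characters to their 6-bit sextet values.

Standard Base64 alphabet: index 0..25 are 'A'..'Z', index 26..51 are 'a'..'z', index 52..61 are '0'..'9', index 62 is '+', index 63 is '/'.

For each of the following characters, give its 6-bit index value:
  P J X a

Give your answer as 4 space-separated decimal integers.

Answer: 15 9 23 26

Derivation:
'P': A..Z range, ord('P') − ord('A') = 15
'J': A..Z range, ord('J') − ord('A') = 9
'X': A..Z range, ord('X') − ord('A') = 23
'a': a..z range, 26 + ord('a') − ord('a') = 26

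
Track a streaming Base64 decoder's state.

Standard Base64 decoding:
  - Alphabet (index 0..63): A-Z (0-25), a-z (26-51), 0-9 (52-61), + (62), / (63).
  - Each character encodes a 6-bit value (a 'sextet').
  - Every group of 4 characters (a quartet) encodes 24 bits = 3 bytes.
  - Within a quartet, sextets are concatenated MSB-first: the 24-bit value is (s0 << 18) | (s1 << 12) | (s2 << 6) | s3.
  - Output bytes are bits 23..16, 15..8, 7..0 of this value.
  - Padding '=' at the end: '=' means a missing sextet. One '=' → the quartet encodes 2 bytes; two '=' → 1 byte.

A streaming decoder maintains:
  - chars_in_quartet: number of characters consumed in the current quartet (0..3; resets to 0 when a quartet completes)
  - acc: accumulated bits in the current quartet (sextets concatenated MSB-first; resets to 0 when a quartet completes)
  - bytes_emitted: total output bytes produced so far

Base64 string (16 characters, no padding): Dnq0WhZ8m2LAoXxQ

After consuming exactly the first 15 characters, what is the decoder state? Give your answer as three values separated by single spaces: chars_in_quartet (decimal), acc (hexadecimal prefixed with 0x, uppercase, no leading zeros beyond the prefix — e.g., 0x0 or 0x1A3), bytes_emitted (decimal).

Answer: 3 0x285F1 9

Derivation:
After char 0 ('D'=3): chars_in_quartet=1 acc=0x3 bytes_emitted=0
After char 1 ('n'=39): chars_in_quartet=2 acc=0xE7 bytes_emitted=0
After char 2 ('q'=42): chars_in_quartet=3 acc=0x39EA bytes_emitted=0
After char 3 ('0'=52): chars_in_quartet=4 acc=0xE7AB4 -> emit 0E 7A B4, reset; bytes_emitted=3
After char 4 ('W'=22): chars_in_quartet=1 acc=0x16 bytes_emitted=3
After char 5 ('h'=33): chars_in_quartet=2 acc=0x5A1 bytes_emitted=3
After char 6 ('Z'=25): chars_in_quartet=3 acc=0x16859 bytes_emitted=3
After char 7 ('8'=60): chars_in_quartet=4 acc=0x5A167C -> emit 5A 16 7C, reset; bytes_emitted=6
After char 8 ('m'=38): chars_in_quartet=1 acc=0x26 bytes_emitted=6
After char 9 ('2'=54): chars_in_quartet=2 acc=0x9B6 bytes_emitted=6
After char 10 ('L'=11): chars_in_quartet=3 acc=0x26D8B bytes_emitted=6
After char 11 ('A'=0): chars_in_quartet=4 acc=0x9B62C0 -> emit 9B 62 C0, reset; bytes_emitted=9
After char 12 ('o'=40): chars_in_quartet=1 acc=0x28 bytes_emitted=9
After char 13 ('X'=23): chars_in_quartet=2 acc=0xA17 bytes_emitted=9
After char 14 ('x'=49): chars_in_quartet=3 acc=0x285F1 bytes_emitted=9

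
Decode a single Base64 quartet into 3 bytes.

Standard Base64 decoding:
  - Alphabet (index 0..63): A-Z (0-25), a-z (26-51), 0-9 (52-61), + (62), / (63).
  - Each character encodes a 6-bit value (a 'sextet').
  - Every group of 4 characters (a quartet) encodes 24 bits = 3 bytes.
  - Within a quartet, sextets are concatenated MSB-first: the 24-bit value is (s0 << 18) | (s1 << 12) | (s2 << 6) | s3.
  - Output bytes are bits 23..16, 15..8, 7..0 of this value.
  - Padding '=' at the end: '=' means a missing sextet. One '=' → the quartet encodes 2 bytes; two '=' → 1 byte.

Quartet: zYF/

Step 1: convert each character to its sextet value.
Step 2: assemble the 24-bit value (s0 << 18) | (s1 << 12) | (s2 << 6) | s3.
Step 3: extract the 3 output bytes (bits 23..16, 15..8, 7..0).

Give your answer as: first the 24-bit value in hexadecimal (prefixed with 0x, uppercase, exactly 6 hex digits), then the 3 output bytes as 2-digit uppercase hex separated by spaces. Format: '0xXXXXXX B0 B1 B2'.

Answer: 0xCD817F CD 81 7F

Derivation:
Sextets: z=51, Y=24, F=5, /=63
24-bit: (51<<18) | (24<<12) | (5<<6) | 63
      = 0xCC0000 | 0x018000 | 0x000140 | 0x00003F
      = 0xCD817F
Bytes: (v>>16)&0xFF=CD, (v>>8)&0xFF=81, v&0xFF=7F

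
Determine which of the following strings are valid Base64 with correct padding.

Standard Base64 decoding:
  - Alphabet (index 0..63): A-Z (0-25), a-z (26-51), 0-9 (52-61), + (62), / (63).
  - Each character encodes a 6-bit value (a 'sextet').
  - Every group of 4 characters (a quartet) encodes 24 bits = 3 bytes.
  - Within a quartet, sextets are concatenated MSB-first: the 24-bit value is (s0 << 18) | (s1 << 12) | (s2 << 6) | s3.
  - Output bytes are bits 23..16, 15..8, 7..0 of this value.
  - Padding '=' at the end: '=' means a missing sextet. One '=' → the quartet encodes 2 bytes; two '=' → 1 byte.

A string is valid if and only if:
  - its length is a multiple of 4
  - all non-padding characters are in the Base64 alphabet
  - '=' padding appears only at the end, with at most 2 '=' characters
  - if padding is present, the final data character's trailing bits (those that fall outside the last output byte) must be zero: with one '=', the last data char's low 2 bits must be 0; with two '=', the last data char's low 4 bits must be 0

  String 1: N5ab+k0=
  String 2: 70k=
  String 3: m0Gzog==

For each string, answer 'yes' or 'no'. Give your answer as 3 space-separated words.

String 1: 'N5ab+k0=' → valid
String 2: '70k=' → valid
String 3: 'm0Gzog==' → valid

Answer: yes yes yes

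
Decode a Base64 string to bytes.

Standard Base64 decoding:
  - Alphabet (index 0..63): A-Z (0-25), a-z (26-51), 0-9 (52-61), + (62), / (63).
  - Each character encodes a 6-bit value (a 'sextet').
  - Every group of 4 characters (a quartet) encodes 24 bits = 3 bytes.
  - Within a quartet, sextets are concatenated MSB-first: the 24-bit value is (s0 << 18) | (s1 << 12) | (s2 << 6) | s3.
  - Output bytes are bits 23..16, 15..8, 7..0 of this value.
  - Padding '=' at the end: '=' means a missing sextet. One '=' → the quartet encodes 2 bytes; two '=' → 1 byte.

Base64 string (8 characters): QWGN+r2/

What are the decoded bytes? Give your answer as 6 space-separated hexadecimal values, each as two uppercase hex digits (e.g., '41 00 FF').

After char 0 ('Q'=16): chars_in_quartet=1 acc=0x10 bytes_emitted=0
After char 1 ('W'=22): chars_in_quartet=2 acc=0x416 bytes_emitted=0
After char 2 ('G'=6): chars_in_quartet=3 acc=0x10586 bytes_emitted=0
After char 3 ('N'=13): chars_in_quartet=4 acc=0x41618D -> emit 41 61 8D, reset; bytes_emitted=3
After char 4 ('+'=62): chars_in_quartet=1 acc=0x3E bytes_emitted=3
After char 5 ('r'=43): chars_in_quartet=2 acc=0xFAB bytes_emitted=3
After char 6 ('2'=54): chars_in_quartet=3 acc=0x3EAF6 bytes_emitted=3
After char 7 ('/'=63): chars_in_quartet=4 acc=0xFABDBF -> emit FA BD BF, reset; bytes_emitted=6

Answer: 41 61 8D FA BD BF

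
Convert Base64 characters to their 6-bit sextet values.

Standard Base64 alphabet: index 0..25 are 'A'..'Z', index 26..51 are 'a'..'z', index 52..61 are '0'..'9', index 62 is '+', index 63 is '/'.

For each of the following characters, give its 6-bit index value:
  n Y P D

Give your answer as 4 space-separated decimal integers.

'n': a..z range, 26 + ord('n') − ord('a') = 39
'Y': A..Z range, ord('Y') − ord('A') = 24
'P': A..Z range, ord('P') − ord('A') = 15
'D': A..Z range, ord('D') − ord('A') = 3

Answer: 39 24 15 3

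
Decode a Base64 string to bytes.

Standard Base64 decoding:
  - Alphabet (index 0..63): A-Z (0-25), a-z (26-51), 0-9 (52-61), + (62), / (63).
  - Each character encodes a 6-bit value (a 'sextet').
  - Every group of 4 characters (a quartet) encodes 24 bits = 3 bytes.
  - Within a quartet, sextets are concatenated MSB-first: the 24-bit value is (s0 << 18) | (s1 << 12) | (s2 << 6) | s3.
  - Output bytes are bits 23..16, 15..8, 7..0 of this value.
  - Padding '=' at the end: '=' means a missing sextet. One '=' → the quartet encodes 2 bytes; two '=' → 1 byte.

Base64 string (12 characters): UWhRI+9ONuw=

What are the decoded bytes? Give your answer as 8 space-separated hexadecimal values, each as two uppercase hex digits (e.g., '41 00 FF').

Answer: 51 68 51 23 EF 4E 36 EC

Derivation:
After char 0 ('U'=20): chars_in_quartet=1 acc=0x14 bytes_emitted=0
After char 1 ('W'=22): chars_in_quartet=2 acc=0x516 bytes_emitted=0
After char 2 ('h'=33): chars_in_quartet=3 acc=0x145A1 bytes_emitted=0
After char 3 ('R'=17): chars_in_quartet=4 acc=0x516851 -> emit 51 68 51, reset; bytes_emitted=3
After char 4 ('I'=8): chars_in_quartet=1 acc=0x8 bytes_emitted=3
After char 5 ('+'=62): chars_in_quartet=2 acc=0x23E bytes_emitted=3
After char 6 ('9'=61): chars_in_quartet=3 acc=0x8FBD bytes_emitted=3
After char 7 ('O'=14): chars_in_quartet=4 acc=0x23EF4E -> emit 23 EF 4E, reset; bytes_emitted=6
After char 8 ('N'=13): chars_in_quartet=1 acc=0xD bytes_emitted=6
After char 9 ('u'=46): chars_in_quartet=2 acc=0x36E bytes_emitted=6
After char 10 ('w'=48): chars_in_quartet=3 acc=0xDBB0 bytes_emitted=6
Padding '=': partial quartet acc=0xDBB0 -> emit 36 EC; bytes_emitted=8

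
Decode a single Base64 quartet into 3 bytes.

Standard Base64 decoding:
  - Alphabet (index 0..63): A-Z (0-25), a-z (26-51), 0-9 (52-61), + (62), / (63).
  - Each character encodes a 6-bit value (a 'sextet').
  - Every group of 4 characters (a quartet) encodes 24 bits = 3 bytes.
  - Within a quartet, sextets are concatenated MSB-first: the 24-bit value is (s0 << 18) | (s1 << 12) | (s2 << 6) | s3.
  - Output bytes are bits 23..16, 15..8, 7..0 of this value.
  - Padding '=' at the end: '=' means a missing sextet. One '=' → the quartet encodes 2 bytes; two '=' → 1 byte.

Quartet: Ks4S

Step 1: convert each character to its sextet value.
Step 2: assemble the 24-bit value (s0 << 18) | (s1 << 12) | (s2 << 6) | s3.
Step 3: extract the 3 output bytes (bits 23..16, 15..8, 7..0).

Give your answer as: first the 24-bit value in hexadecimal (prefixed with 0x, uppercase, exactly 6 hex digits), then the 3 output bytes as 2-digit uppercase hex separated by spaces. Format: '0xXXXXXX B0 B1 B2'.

Sextets: K=10, s=44, 4=56, S=18
24-bit: (10<<18) | (44<<12) | (56<<6) | 18
      = 0x280000 | 0x02C000 | 0x000E00 | 0x000012
      = 0x2ACE12
Bytes: (v>>16)&0xFF=2A, (v>>8)&0xFF=CE, v&0xFF=12

Answer: 0x2ACE12 2A CE 12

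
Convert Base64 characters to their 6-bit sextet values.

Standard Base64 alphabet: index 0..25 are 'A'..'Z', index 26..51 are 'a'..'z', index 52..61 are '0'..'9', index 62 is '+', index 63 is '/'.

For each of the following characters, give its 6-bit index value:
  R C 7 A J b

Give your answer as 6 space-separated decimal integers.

'R': A..Z range, ord('R') − ord('A') = 17
'C': A..Z range, ord('C') − ord('A') = 2
'7': 0..9 range, 52 + ord('7') − ord('0') = 59
'A': A..Z range, ord('A') − ord('A') = 0
'J': A..Z range, ord('J') − ord('A') = 9
'b': a..z range, 26 + ord('b') − ord('a') = 27

Answer: 17 2 59 0 9 27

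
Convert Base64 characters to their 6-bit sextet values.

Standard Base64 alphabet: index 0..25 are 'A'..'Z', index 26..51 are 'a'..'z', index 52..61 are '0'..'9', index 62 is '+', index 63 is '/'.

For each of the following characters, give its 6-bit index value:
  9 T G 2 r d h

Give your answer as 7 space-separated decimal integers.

Answer: 61 19 6 54 43 29 33

Derivation:
'9': 0..9 range, 52 + ord('9') − ord('0') = 61
'T': A..Z range, ord('T') − ord('A') = 19
'G': A..Z range, ord('G') − ord('A') = 6
'2': 0..9 range, 52 + ord('2') − ord('0') = 54
'r': a..z range, 26 + ord('r') − ord('a') = 43
'd': a..z range, 26 + ord('d') − ord('a') = 29
'h': a..z range, 26 + ord('h') − ord('a') = 33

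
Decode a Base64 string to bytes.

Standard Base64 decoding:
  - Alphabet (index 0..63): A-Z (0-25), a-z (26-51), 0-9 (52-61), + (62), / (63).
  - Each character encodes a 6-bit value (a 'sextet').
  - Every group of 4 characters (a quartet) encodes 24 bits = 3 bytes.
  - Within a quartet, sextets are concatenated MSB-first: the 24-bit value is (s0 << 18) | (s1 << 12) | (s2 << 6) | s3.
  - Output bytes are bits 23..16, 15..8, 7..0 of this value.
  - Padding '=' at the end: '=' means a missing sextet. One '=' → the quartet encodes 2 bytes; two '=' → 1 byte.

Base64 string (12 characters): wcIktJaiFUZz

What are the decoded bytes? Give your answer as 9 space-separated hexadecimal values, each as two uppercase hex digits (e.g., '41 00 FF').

After char 0 ('w'=48): chars_in_quartet=1 acc=0x30 bytes_emitted=0
After char 1 ('c'=28): chars_in_quartet=2 acc=0xC1C bytes_emitted=0
After char 2 ('I'=8): chars_in_quartet=3 acc=0x30708 bytes_emitted=0
After char 3 ('k'=36): chars_in_quartet=4 acc=0xC1C224 -> emit C1 C2 24, reset; bytes_emitted=3
After char 4 ('t'=45): chars_in_quartet=1 acc=0x2D bytes_emitted=3
After char 5 ('J'=9): chars_in_quartet=2 acc=0xB49 bytes_emitted=3
After char 6 ('a'=26): chars_in_quartet=3 acc=0x2D25A bytes_emitted=3
After char 7 ('i'=34): chars_in_quartet=4 acc=0xB496A2 -> emit B4 96 A2, reset; bytes_emitted=6
After char 8 ('F'=5): chars_in_quartet=1 acc=0x5 bytes_emitted=6
After char 9 ('U'=20): chars_in_quartet=2 acc=0x154 bytes_emitted=6
After char 10 ('Z'=25): chars_in_quartet=3 acc=0x5519 bytes_emitted=6
After char 11 ('z'=51): chars_in_quartet=4 acc=0x154673 -> emit 15 46 73, reset; bytes_emitted=9

Answer: C1 C2 24 B4 96 A2 15 46 73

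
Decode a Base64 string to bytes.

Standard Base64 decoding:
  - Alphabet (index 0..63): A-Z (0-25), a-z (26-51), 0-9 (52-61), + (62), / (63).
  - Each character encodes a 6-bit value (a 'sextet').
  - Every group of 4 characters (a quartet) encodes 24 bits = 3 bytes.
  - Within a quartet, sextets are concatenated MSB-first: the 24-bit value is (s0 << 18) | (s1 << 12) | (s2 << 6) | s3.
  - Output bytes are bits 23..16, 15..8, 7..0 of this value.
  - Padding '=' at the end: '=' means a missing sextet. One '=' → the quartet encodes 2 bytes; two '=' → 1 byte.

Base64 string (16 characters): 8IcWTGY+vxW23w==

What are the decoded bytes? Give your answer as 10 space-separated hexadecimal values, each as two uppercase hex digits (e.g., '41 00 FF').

Answer: F0 87 16 4C 66 3E BF 15 B6 DF

Derivation:
After char 0 ('8'=60): chars_in_quartet=1 acc=0x3C bytes_emitted=0
After char 1 ('I'=8): chars_in_quartet=2 acc=0xF08 bytes_emitted=0
After char 2 ('c'=28): chars_in_quartet=3 acc=0x3C21C bytes_emitted=0
After char 3 ('W'=22): chars_in_quartet=4 acc=0xF08716 -> emit F0 87 16, reset; bytes_emitted=3
After char 4 ('T'=19): chars_in_quartet=1 acc=0x13 bytes_emitted=3
After char 5 ('G'=6): chars_in_quartet=2 acc=0x4C6 bytes_emitted=3
After char 6 ('Y'=24): chars_in_quartet=3 acc=0x13198 bytes_emitted=3
After char 7 ('+'=62): chars_in_quartet=4 acc=0x4C663E -> emit 4C 66 3E, reset; bytes_emitted=6
After char 8 ('v'=47): chars_in_quartet=1 acc=0x2F bytes_emitted=6
After char 9 ('x'=49): chars_in_quartet=2 acc=0xBF1 bytes_emitted=6
After char 10 ('W'=22): chars_in_quartet=3 acc=0x2FC56 bytes_emitted=6
After char 11 ('2'=54): chars_in_quartet=4 acc=0xBF15B6 -> emit BF 15 B6, reset; bytes_emitted=9
After char 12 ('3'=55): chars_in_quartet=1 acc=0x37 bytes_emitted=9
After char 13 ('w'=48): chars_in_quartet=2 acc=0xDF0 bytes_emitted=9
Padding '==': partial quartet acc=0xDF0 -> emit DF; bytes_emitted=10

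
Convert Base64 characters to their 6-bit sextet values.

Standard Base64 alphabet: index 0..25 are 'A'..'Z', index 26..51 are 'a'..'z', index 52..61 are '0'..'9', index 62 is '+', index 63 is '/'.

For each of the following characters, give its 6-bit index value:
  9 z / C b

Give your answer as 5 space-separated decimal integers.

'9': 0..9 range, 52 + ord('9') − ord('0') = 61
'z': a..z range, 26 + ord('z') − ord('a') = 51
'/': index 63
'C': A..Z range, ord('C') − ord('A') = 2
'b': a..z range, 26 + ord('b') − ord('a') = 27

Answer: 61 51 63 2 27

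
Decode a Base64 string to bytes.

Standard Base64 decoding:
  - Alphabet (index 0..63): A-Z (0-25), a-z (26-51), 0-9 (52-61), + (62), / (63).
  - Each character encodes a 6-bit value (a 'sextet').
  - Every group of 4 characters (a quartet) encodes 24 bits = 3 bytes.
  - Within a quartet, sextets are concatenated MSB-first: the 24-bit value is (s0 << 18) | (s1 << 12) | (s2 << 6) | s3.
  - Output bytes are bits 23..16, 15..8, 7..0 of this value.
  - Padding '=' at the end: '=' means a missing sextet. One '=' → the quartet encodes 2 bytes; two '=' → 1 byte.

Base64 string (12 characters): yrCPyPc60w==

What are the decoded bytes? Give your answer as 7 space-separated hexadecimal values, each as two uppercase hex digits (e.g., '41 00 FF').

Answer: CA B0 8F C8 F7 3A D3

Derivation:
After char 0 ('y'=50): chars_in_quartet=1 acc=0x32 bytes_emitted=0
After char 1 ('r'=43): chars_in_quartet=2 acc=0xCAB bytes_emitted=0
After char 2 ('C'=2): chars_in_quartet=3 acc=0x32AC2 bytes_emitted=0
After char 3 ('P'=15): chars_in_quartet=4 acc=0xCAB08F -> emit CA B0 8F, reset; bytes_emitted=3
After char 4 ('y'=50): chars_in_quartet=1 acc=0x32 bytes_emitted=3
After char 5 ('P'=15): chars_in_quartet=2 acc=0xC8F bytes_emitted=3
After char 6 ('c'=28): chars_in_quartet=3 acc=0x323DC bytes_emitted=3
After char 7 ('6'=58): chars_in_quartet=4 acc=0xC8F73A -> emit C8 F7 3A, reset; bytes_emitted=6
After char 8 ('0'=52): chars_in_quartet=1 acc=0x34 bytes_emitted=6
After char 9 ('w'=48): chars_in_quartet=2 acc=0xD30 bytes_emitted=6
Padding '==': partial quartet acc=0xD30 -> emit D3; bytes_emitted=7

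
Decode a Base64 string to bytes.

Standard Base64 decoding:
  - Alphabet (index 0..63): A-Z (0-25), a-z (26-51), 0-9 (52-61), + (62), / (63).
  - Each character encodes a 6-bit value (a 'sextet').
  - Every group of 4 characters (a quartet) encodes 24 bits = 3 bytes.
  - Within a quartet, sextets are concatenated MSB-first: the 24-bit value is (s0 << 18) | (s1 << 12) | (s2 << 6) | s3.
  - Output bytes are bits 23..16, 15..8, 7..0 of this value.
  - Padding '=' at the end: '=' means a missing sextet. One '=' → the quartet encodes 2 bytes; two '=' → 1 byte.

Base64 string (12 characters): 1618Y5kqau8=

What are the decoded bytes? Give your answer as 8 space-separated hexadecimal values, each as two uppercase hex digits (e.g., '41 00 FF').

Answer: D7 AD 7C 63 99 2A 6A EF

Derivation:
After char 0 ('1'=53): chars_in_quartet=1 acc=0x35 bytes_emitted=0
After char 1 ('6'=58): chars_in_quartet=2 acc=0xD7A bytes_emitted=0
After char 2 ('1'=53): chars_in_quartet=3 acc=0x35EB5 bytes_emitted=0
After char 3 ('8'=60): chars_in_quartet=4 acc=0xD7AD7C -> emit D7 AD 7C, reset; bytes_emitted=3
After char 4 ('Y'=24): chars_in_quartet=1 acc=0x18 bytes_emitted=3
After char 5 ('5'=57): chars_in_quartet=2 acc=0x639 bytes_emitted=3
After char 6 ('k'=36): chars_in_quartet=3 acc=0x18E64 bytes_emitted=3
After char 7 ('q'=42): chars_in_quartet=4 acc=0x63992A -> emit 63 99 2A, reset; bytes_emitted=6
After char 8 ('a'=26): chars_in_quartet=1 acc=0x1A bytes_emitted=6
After char 9 ('u'=46): chars_in_quartet=2 acc=0x6AE bytes_emitted=6
After char 10 ('8'=60): chars_in_quartet=3 acc=0x1ABBC bytes_emitted=6
Padding '=': partial quartet acc=0x1ABBC -> emit 6A EF; bytes_emitted=8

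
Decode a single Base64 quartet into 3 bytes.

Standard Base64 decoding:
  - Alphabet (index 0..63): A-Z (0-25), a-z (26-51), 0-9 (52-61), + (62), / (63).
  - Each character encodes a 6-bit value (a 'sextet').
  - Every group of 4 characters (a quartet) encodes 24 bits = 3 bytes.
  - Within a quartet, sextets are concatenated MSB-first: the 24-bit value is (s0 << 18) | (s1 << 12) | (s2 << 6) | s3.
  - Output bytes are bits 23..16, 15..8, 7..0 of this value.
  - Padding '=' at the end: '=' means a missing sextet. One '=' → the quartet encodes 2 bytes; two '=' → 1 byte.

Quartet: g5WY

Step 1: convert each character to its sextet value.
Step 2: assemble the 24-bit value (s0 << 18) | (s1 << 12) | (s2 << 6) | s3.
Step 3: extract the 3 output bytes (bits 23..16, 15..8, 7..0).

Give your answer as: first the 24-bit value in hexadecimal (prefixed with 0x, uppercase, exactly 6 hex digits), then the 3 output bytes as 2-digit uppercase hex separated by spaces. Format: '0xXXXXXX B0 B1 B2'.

Answer: 0x839598 83 95 98

Derivation:
Sextets: g=32, 5=57, W=22, Y=24
24-bit: (32<<18) | (57<<12) | (22<<6) | 24
      = 0x800000 | 0x039000 | 0x000580 | 0x000018
      = 0x839598
Bytes: (v>>16)&0xFF=83, (v>>8)&0xFF=95, v&0xFF=98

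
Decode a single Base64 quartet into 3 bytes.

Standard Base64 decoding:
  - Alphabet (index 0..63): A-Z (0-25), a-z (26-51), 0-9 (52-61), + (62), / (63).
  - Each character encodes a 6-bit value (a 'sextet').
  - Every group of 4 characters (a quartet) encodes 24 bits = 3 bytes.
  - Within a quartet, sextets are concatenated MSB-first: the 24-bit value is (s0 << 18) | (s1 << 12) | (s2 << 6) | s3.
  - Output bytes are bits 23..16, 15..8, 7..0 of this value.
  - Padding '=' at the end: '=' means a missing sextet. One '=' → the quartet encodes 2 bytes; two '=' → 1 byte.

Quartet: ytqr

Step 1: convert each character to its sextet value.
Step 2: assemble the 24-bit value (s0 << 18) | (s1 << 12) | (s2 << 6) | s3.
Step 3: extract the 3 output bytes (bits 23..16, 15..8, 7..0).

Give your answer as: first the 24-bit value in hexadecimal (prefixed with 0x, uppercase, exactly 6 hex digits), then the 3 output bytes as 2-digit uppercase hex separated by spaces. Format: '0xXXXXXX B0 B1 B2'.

Answer: 0xCADAAB CA DA AB

Derivation:
Sextets: y=50, t=45, q=42, r=43
24-bit: (50<<18) | (45<<12) | (42<<6) | 43
      = 0xC80000 | 0x02D000 | 0x000A80 | 0x00002B
      = 0xCADAAB
Bytes: (v>>16)&0xFF=CA, (v>>8)&0xFF=DA, v&0xFF=AB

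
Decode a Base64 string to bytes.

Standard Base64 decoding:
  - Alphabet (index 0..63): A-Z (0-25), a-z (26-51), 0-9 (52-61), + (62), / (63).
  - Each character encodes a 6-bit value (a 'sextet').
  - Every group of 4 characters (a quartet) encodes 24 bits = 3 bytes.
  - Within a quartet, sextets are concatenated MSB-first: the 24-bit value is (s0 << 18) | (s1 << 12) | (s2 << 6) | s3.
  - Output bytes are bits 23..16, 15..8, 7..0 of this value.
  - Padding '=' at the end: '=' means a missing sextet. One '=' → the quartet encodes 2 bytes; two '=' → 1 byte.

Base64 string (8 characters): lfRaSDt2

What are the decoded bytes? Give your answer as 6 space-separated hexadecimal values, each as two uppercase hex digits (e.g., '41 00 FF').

Answer: 95 F4 5A 48 3B 76

Derivation:
After char 0 ('l'=37): chars_in_quartet=1 acc=0x25 bytes_emitted=0
After char 1 ('f'=31): chars_in_quartet=2 acc=0x95F bytes_emitted=0
After char 2 ('R'=17): chars_in_quartet=3 acc=0x257D1 bytes_emitted=0
After char 3 ('a'=26): chars_in_quartet=4 acc=0x95F45A -> emit 95 F4 5A, reset; bytes_emitted=3
After char 4 ('S'=18): chars_in_quartet=1 acc=0x12 bytes_emitted=3
After char 5 ('D'=3): chars_in_quartet=2 acc=0x483 bytes_emitted=3
After char 6 ('t'=45): chars_in_quartet=3 acc=0x120ED bytes_emitted=3
After char 7 ('2'=54): chars_in_quartet=4 acc=0x483B76 -> emit 48 3B 76, reset; bytes_emitted=6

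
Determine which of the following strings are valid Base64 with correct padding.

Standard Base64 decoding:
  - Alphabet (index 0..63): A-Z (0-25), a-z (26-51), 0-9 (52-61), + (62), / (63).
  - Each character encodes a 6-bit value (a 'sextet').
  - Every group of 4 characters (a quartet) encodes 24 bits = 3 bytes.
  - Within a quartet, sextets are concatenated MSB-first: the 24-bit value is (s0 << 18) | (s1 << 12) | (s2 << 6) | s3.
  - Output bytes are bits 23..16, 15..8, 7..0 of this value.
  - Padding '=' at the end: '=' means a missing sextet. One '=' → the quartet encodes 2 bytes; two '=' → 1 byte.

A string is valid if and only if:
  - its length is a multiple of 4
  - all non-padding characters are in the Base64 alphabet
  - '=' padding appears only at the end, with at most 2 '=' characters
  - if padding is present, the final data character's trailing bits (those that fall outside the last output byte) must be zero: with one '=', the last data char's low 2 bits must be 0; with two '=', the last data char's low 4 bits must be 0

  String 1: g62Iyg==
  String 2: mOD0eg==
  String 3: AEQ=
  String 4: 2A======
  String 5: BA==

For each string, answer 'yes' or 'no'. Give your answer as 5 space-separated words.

Answer: yes yes yes no yes

Derivation:
String 1: 'g62Iyg==' → valid
String 2: 'mOD0eg==' → valid
String 3: 'AEQ=' → valid
String 4: '2A======' → invalid (6 pad chars (max 2))
String 5: 'BA==' → valid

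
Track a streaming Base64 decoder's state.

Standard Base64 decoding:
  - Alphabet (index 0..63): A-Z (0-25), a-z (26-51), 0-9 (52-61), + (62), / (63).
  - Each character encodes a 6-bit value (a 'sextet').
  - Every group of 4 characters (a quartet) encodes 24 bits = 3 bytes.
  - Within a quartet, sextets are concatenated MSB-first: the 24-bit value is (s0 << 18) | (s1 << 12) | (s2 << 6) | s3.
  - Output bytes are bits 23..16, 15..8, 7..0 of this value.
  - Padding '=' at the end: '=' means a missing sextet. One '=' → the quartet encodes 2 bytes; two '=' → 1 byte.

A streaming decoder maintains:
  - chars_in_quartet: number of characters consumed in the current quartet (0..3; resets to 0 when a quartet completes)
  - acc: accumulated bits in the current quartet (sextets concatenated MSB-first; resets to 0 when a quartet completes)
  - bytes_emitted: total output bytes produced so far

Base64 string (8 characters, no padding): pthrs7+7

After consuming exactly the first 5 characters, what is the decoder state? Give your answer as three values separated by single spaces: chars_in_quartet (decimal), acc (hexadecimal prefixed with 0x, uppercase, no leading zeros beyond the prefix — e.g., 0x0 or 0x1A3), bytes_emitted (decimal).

After char 0 ('p'=41): chars_in_quartet=1 acc=0x29 bytes_emitted=0
After char 1 ('t'=45): chars_in_quartet=2 acc=0xA6D bytes_emitted=0
After char 2 ('h'=33): chars_in_quartet=3 acc=0x29B61 bytes_emitted=0
After char 3 ('r'=43): chars_in_quartet=4 acc=0xA6D86B -> emit A6 D8 6B, reset; bytes_emitted=3
After char 4 ('s'=44): chars_in_quartet=1 acc=0x2C bytes_emitted=3

Answer: 1 0x2C 3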